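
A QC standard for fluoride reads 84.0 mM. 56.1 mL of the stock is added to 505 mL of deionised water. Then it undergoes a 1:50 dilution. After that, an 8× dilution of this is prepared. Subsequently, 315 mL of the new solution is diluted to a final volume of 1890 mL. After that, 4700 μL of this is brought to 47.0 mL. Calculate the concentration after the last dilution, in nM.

350 nM

Overall dilution factor = 10.00 × 50 × 8 × 6 × 10 = 2.40 × 10⁵.
84.0 mM / 2.40 × 10⁵ = 3.50 × 10⁻⁴ mM = 350 nM.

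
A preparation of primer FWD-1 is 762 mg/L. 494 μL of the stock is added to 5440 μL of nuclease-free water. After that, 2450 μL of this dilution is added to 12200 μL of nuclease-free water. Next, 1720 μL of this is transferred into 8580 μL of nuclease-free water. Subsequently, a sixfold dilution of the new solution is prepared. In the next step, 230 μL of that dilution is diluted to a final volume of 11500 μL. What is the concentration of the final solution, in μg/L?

Overall dilution factor = 12.01 × 5.980 × 5.988 × 6 × 50 = 1.29 × 10⁵.
762 mg/L / 1.29 × 10⁵ = 5.91 × 10⁻³ mg/L = 5.91 μg/L.

5.91 μg/L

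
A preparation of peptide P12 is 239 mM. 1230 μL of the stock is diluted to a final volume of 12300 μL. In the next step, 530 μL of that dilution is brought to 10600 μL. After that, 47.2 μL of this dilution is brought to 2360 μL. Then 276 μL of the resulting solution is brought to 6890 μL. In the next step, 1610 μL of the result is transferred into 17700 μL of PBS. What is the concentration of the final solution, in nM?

79.8 nM

Overall dilution factor = 10 × 20 × 50 × 24.96 × 11.99 = 2.99 × 10⁶.
239 mM / 2.99 × 10⁶ = 7.98 × 10⁻⁵ mM = 79.8 nM.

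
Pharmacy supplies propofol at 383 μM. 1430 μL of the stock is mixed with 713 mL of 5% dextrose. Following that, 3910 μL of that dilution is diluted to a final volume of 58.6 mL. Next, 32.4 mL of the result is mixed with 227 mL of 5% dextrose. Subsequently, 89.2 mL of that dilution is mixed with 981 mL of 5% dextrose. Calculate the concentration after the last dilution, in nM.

0.533 nM

Overall dilution factor = 499.6 × 14.99 × 8.006 × 12.00 = 7.19 × 10⁵.
383 μM / 7.19 × 10⁵ = 5.33 × 10⁻⁴ μM = 0.533 nM.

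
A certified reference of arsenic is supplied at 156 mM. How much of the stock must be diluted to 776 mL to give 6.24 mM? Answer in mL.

V₁ = C₂V₂/C₁ = 6.24 × 776 / 156 = 31.0 mL.

31.0 mL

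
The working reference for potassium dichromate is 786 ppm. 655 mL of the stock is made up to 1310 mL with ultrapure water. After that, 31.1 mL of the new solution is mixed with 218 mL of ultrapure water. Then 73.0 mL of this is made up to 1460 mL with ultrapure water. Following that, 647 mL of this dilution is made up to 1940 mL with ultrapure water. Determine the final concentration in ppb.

Overall dilution factor = 2 × 8.010 × 20 × 2.998 = 961.
786 ppm / 961 = 0.818 ppm = 818 ppb.

818 ppb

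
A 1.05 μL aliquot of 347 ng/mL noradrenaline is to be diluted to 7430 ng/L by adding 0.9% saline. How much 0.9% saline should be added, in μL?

7430 ng/L = 7.43 ng/mL.
V₂ = C₁V₁/C₂ = 347 × 1.05 / 7.43 = 49.0 μL.
Diluent to add = V₂ − V₁ = 49.0 − 1.05 = 48.0 μL.

48.0 μL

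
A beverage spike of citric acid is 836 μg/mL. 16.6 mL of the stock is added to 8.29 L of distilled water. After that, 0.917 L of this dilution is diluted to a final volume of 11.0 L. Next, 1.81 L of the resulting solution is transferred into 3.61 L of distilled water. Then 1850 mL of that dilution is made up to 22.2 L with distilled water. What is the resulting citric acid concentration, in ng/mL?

3.88 ng/mL

Overall dilution factor = 500.4 × 12.00 × 2.994 × 12 = 2.16 × 10⁵.
836 μg/mL / 2.16 × 10⁵ = 3.88 × 10⁻³ μg/mL = 3.88 ng/mL.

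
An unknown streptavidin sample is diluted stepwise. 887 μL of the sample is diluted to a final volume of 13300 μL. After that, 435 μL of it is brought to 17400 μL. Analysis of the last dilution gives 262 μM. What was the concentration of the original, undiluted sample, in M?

Overall dilution factor = 14.99 × 40 = 600.
Original = 262 μM × 600 = 1.57 × 10⁵ μM = 0.157 M.

0.157 M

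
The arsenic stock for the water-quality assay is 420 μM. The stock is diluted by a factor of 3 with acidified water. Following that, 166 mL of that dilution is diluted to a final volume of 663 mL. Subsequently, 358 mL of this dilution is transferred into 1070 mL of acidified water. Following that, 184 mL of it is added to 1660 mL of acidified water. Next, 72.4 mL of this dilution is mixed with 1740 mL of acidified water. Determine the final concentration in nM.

Overall dilution factor = 3 × 3.994 × 3.989 × 10.02 × 25.03 = 1.20 × 10⁴.
420 μM / 1.20 × 10⁴ = 0.0350 μM = 35.0 nM.

35.0 nM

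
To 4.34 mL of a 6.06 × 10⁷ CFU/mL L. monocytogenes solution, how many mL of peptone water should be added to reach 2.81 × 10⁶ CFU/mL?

89.3 mL

V₂ = C₁V₁/C₂ = 6.06 × 10⁷ × 4.34 / 2.81 × 10⁶ = 93.6 mL.
Diluent to add = V₂ − V₁ = 93.6 − 4.34 = 89.3 mL.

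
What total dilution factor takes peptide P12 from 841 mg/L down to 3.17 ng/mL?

Factor = C₀/C_target = 841 mg/L / 3.17 ng/mL = 2.65 × 10⁵.

2.65 × 10⁵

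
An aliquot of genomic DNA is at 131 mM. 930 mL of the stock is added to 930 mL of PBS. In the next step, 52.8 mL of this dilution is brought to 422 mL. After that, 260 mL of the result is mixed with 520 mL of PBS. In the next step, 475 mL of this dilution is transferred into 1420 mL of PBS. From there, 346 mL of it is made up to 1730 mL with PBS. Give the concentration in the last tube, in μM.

137 μM

Overall dilution factor = 2 × 7.992 × 3 × 3.989 × 5 = 957.
131 mM / 957 = 0.137 mM = 137 μM.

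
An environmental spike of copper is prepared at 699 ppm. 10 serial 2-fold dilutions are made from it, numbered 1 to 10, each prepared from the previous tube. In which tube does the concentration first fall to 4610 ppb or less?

Tube n has concentration 699 ppm / 2ⁿ.
Need 2ⁿ ≥ 699 ppm / 4610 ppb = 152, so n ≥ 7.24.
First such tube: n = 8.

tube 8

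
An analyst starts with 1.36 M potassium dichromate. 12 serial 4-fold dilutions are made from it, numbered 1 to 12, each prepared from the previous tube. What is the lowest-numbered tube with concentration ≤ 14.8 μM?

tube 9

Tube n has concentration 1.36 M / 4ⁿ.
Need 4ⁿ ≥ 1.36 M / 14.8 μM = 9.19 × 10⁴, so n ≥ 8.24.
First such tube: n = 9.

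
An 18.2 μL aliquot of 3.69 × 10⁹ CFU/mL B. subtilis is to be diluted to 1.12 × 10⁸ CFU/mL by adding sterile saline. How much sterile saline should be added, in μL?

581 μL

V₂ = C₁V₁/C₂ = 3.69 × 10⁹ × 18.2 / 1.12 × 10⁸ = 600 μL.
Diluent to add = V₂ − V₁ = 600 − 18.2 = 581 μL.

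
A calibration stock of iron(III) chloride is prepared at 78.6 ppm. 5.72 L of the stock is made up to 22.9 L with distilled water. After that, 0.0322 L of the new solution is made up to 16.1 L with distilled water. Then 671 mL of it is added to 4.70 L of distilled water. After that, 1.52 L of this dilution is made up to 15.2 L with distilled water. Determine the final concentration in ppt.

491 ppt

Overall dilution factor = 4.003 × 500 × 8.004 × 10 = 1.60 × 10⁵.
78.6 ppm / 1.60 × 10⁵ = 4.91 × 10⁻⁴ ppm = 491 ppt.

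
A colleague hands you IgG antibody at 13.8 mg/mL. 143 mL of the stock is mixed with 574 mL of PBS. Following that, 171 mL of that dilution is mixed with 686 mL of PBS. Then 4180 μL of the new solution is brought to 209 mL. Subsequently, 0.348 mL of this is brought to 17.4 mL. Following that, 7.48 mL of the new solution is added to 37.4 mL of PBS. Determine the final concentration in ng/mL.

36.6 ng/mL

Overall dilution factor = 5.014 × 5.012 × 50 × 50 × 6 = 3.77 × 10⁵.
13.8 mg/mL / 3.77 × 10⁵ = 3.66 × 10⁻⁵ mg/mL = 36.6 ng/mL.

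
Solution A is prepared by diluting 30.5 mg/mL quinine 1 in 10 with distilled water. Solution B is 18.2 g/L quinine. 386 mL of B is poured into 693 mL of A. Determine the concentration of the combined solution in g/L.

C_A = 30.5 mg/mL / 10 = 3.05 mg/mL.
C_B = 18.2 g/L = 18.2 mg/mL.
C_mix = (C_A·V_A + C_B·V_B)/(V_A + V_B) = (3.05×693 + 18.2×386) / 1079 = 8.47 mg/mL = 8.47 g/L.

8.47 g/L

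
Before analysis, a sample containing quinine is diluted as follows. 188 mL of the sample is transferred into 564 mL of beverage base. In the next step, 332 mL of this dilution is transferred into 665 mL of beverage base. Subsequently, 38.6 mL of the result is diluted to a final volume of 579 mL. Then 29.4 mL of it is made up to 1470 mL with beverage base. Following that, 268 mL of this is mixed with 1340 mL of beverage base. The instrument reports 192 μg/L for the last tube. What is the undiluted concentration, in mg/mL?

Overall dilution factor = 4 × 3.003 × 15 × 50 × 6 = 5.41 × 10⁴.
Original = 192 μg/L × 5.41 × 10⁴ = 1.04 × 10⁷ μg/L = 10.4 mg/mL.

10.4 mg/mL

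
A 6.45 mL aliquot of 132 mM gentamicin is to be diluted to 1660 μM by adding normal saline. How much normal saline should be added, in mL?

1660 μM = 1.66 mM.
V₂ = C₁V₁/C₂ = 132 × 6.45 / 1.66 = 513 mL.
Diluent to add = V₂ − V₁ = 513 − 6.45 = 506 mL.

506 mL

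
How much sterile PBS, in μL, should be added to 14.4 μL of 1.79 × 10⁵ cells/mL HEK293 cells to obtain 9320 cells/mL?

262 μL

V₂ = C₁V₁/C₂ = 1.79 × 10⁵ × 14.4 / 9320 = 277 μL.
Diluent to add = V₂ − V₁ = 277 − 14.4 = 262 μL.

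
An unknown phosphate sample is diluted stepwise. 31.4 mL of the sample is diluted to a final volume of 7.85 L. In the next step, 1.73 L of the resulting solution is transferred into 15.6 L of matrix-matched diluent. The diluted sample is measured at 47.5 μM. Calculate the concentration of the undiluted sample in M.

Overall dilution factor = 250 × 10.02 = 2504.
Original = 47.5 μM × 2504 = 1.19 × 10⁵ μM = 0.119 M.

0.119 M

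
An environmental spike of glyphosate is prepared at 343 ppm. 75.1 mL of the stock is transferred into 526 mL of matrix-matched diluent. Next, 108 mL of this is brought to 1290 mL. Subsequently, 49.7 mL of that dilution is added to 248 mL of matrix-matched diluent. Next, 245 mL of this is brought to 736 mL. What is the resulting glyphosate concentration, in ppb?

199 ppb

Overall dilution factor = 8.004 × 11.94 × 5.990 × 3.004 = 1720.
343 ppm / 1720 = 0.199 ppm = 199 ppb.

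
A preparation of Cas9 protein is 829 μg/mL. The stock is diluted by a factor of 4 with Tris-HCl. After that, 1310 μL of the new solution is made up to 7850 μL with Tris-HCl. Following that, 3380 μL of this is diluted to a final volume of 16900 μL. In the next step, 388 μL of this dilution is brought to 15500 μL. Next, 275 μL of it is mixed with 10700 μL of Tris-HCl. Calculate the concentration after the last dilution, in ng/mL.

4.34 ng/mL

Overall dilution factor = 4 × 5.992 × 5 × 39.95 × 39.91 = 1.91 × 10⁵.
829 μg/mL / 1.91 × 10⁵ = 4.34 × 10⁻³ μg/mL = 4.34 ng/mL.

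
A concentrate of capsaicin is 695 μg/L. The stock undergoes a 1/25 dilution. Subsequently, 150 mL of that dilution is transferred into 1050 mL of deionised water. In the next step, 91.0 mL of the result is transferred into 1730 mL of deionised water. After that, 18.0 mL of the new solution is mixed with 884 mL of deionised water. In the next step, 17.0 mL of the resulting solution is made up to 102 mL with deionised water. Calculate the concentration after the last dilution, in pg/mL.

0.578 pg/mL

Overall dilution factor = 25 × 8 × 20.01 × 50.11 × 6 = 1.20 × 10⁶.
695 μg/L / 1.20 × 10⁶ = 5.78 × 10⁻⁴ μg/L = 0.578 pg/mL.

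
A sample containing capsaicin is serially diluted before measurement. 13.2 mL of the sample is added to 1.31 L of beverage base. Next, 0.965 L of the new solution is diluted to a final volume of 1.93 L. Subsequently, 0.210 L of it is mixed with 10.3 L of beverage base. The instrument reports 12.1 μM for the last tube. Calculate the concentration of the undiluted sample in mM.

121 mM

Overall dilution factor = 100.2 × 2 × 50.05 = 1.00 × 10⁴.
Original = 12.1 μM × 1.00 × 10⁴ = 1.21 × 10⁵ μM = 121 mM.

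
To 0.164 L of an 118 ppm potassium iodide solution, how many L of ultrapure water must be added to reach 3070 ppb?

3070 ppb = 3.07 ppm.
V₂ = C₁V₁/C₂ = 118 × 0.164 / 3.07 = 6.30 L.
Diluent to add = V₂ − V₁ = 6.30 − 0.164 = 6.14 L.

6.14 L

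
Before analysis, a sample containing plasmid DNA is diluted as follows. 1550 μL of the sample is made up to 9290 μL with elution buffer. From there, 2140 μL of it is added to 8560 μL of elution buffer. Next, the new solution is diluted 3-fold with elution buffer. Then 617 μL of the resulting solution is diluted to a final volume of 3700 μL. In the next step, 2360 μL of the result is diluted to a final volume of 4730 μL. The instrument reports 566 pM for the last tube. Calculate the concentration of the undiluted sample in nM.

Overall dilution factor = 5.994 × 5 × 3 × 5.997 × 2.004 = 1081.
Original = 566 pM × 1081 = 6.12 × 10⁵ pM = 612 nM.

612 nM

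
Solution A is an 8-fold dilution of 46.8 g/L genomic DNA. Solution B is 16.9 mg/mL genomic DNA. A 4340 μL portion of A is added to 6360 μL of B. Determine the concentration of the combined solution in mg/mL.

12.4 mg/mL

C_A = 46.8 g/L / 8 = 5.85 g/L.
C_B = 16.9 mg/mL = 16.9 g/L.
C_mix = (C_A·V_A + C_B·V_B)/(V_A + V_B) = (5.85×4340 + 16.9×6360) / 10700 = 12.4 g/L = 12.4 mg/mL.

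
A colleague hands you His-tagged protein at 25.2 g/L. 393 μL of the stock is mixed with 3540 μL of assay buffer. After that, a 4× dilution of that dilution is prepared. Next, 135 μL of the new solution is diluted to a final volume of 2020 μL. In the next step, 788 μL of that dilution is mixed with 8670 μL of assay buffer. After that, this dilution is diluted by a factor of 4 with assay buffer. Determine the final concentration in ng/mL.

876 ng/mL

Overall dilution factor = 10.01 × 4 × 14.96 × 12.00 × 4 = 2.88 × 10⁴.
25.2 g/L / 2.88 × 10⁴ = 8.76 × 10⁻⁴ g/L = 876 ng/mL.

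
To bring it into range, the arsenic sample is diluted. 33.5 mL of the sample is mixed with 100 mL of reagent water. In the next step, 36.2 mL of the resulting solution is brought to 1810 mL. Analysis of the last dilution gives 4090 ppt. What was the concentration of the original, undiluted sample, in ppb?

815 ppb

Overall dilution factor = 3.985 × 50 = 199.
Original = 4090 ppt × 199 = 8.15 × 10⁵ ppt = 815 ppb.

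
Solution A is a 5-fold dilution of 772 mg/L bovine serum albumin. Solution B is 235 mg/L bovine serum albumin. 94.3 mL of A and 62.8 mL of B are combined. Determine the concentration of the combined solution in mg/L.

187 mg/L

C_A = 772 mg/L / 5 = 154 mg/L.
C_mix = (C_A·V_A + C_B·V_B)/(V_A + V_B) = (154×94.3 + 235×62.8) / 157.1 = 187 mg/L.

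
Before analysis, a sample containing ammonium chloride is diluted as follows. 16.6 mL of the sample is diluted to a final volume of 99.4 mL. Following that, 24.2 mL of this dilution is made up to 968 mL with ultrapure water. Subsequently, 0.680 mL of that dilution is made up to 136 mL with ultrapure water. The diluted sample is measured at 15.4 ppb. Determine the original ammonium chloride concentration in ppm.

Overall dilution factor = 5.988 × 40 × 200 = 4.79 × 10⁴.
Original = 15.4 ppb × 4.79 × 10⁴ = 7.38 × 10⁵ ppb = 738 ppm.

738 ppm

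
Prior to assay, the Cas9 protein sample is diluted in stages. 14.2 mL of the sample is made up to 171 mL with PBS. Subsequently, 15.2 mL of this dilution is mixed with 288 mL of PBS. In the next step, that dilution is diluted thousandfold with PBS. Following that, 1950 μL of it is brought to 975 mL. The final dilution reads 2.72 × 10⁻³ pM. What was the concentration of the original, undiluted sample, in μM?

0.327 μM

Overall dilution factor = 12.04 × 19.95 × 1000 × 500 = 1.20 × 10⁸.
Original = 2.72 × 10⁻³ pM × 1.20 × 10⁸ = 3.27 × 10⁵ pM = 0.327 μM.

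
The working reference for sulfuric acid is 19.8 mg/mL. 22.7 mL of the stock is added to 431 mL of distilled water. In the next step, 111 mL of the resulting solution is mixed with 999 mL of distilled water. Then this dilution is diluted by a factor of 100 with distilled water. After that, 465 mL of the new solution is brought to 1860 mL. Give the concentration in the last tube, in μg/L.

Overall dilution factor = 19.99 × 10 × 100 × 4 = 7.99 × 10⁴.
19.8 mg/mL / 7.99 × 10⁴ = 2.48 × 10⁻⁴ mg/mL = 248 μg/L.

248 μg/L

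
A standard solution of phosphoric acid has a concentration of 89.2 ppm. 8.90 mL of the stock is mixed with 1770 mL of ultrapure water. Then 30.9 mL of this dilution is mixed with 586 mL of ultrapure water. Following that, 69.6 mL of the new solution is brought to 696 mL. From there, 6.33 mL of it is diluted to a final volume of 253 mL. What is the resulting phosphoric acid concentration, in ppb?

0.0559 ppb

Overall dilution factor = 199.9 × 19.96 × 10 × 39.97 = 1.59 × 10⁶.
89.2 ppm / 1.59 × 10⁶ = 5.59 × 10⁻⁵ ppm = 0.0559 ppb.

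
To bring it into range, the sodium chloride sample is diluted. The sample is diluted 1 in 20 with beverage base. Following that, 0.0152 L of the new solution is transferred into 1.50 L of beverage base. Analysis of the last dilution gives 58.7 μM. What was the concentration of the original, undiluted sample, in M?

Overall dilution factor = 20 × 99.68 = 1994.
Original = 58.7 μM × 1994 = 1.17 × 10⁵ μM = 0.117 M.

0.117 M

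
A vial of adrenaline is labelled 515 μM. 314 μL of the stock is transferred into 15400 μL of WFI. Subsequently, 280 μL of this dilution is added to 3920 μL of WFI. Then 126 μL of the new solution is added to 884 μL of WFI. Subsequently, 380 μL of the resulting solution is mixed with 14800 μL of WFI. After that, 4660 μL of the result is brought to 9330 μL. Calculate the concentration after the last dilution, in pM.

Overall dilution factor = 50.04 × 15 × 8.016 × 39.95 × 2.002 = 4.81 × 10⁵.
515 μM / 4.81 × 10⁵ = 1.07 × 10⁻³ μM = 1070 pM.

1070 pM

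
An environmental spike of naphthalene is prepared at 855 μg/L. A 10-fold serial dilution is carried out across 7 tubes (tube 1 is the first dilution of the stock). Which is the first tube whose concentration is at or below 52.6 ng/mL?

tube 2

Tube n has concentration 855 μg/L / 10ⁿ.
Need 10ⁿ ≥ 855 μg/L / 52.6 ng/mL = 16.3, so n ≥ 1.21.
First such tube: n = 2.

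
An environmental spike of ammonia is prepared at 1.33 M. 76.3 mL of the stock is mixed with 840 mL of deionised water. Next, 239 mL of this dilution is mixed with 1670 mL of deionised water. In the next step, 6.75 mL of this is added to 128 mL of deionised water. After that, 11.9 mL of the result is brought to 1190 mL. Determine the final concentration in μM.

Overall dilution factor = 12.01 × 7.987 × 19.96 × 100 = 1.91 × 10⁵.
1.33 M / 1.91 × 10⁵ = 6.95 × 10⁻⁶ M = 6.95 μM.

6.95 μM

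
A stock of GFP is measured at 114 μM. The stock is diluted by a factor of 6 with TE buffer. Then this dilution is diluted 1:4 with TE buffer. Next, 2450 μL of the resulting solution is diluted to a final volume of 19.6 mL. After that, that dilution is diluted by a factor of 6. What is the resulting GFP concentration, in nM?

99.0 nM

Overall dilution factor = 6 × 4 × 8 × 6 = 1152.
114 μM / 1152 = 0.0990 μM = 99.0 nM.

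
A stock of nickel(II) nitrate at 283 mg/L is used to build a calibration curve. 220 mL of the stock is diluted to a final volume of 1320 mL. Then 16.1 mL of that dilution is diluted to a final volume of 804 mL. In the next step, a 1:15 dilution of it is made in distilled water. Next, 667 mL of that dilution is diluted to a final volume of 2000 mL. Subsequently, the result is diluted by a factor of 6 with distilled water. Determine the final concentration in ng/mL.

Overall dilution factor = 6 × 49.94 × 15 × 2.999 × 6 = 8.09 × 10⁴.
283 mg/L / 8.09 × 10⁴ = 3.50 × 10⁻³ mg/L = 3.50 ng/mL.

3.50 ng/mL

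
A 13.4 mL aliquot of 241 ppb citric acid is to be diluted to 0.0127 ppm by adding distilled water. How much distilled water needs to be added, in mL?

0.0127 ppm = 12.7 ppb.
V₂ = C₁V₁/C₂ = 241 × 13.4 / 12.7 = 254 mL.
Diluent to add = V₂ − V₁ = 254 − 13.4 = 241 mL.

241 mL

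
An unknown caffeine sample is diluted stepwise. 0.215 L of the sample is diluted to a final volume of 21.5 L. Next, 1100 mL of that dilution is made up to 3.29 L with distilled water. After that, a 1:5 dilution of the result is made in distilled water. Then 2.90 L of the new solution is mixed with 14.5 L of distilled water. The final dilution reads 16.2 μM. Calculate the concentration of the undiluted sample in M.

0.145 M

Overall dilution factor = 100 × 2.991 × 5 × 6 = 8973.
Original = 16.2 μM × 8973 = 1.45 × 10⁵ μM = 0.145 M.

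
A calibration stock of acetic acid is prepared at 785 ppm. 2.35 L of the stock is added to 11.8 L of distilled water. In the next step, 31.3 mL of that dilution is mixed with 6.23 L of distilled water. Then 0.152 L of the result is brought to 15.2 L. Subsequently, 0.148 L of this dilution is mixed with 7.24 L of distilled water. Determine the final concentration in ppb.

0.131 ppb

Overall dilution factor = 6.021 × 200.0 × 100 × 49.92 = 6.01 × 10⁶.
785 ppm / 6.01 × 10⁶ = 1.31 × 10⁻⁴ ppm = 0.131 ppb.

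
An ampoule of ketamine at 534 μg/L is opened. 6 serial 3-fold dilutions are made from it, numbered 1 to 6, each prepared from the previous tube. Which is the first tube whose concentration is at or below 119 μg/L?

tube 2

Tube n has concentration 534 μg/L / 3ⁿ.
Need 3ⁿ ≥ 534 μg/L / 119 μg/L = 4.49, so n ≥ 1.37.
First such tube: n = 2.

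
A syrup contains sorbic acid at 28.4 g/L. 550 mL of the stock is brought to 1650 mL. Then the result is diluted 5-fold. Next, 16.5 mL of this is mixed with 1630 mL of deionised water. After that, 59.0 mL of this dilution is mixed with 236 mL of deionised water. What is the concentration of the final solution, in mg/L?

Overall dilution factor = 3 × 5 × 99.79 × 5 = 7484.
28.4 g/L / 7484 = 3.79 × 10⁻³ g/L = 3.79 mg/L.

3.79 mg/L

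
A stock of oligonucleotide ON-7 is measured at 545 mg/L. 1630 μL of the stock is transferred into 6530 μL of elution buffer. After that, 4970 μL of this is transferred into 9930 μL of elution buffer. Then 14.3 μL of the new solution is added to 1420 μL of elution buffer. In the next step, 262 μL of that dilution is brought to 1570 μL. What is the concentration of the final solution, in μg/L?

60.4 μg/L

Overall dilution factor = 5.006 × 2.998 × 100.3 × 5.992 = 9021.
545 mg/L / 9021 = 0.0604 mg/L = 60.4 μg/L.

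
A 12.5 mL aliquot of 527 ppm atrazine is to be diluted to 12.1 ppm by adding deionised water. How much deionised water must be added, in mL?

V₂ = C₁V₁/C₂ = 527 × 12.5 / 12.1 = 544 mL.
Diluent to add = V₂ − V₁ = 544 − 12.5 = 532 mL.

532 mL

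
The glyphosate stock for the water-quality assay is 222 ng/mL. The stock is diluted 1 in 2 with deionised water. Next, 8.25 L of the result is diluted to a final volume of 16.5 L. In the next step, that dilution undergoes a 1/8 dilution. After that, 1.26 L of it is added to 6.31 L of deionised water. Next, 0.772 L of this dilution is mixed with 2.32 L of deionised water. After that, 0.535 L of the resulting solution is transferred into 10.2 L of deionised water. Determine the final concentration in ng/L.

14.4 ng/L

Overall dilution factor = 2 × 2 × 8 × 6.008 × 4.005 × 20.07 = 1.55 × 10⁴.
222 ng/mL / 1.55 × 10⁴ = 0.0144 ng/mL = 14.4 ng/L.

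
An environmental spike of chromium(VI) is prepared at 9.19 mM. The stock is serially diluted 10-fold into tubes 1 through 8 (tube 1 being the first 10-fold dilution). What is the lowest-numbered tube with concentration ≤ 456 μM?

Tube n has concentration 9.19 mM / 10ⁿ.
Need 10ⁿ ≥ 9.19 mM / 456 μM = 20.2, so n ≥ 1.30.
First such tube: n = 2.

tube 2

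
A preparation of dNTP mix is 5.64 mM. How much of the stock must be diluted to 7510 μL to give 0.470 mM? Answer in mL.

0.626 mL

V₁ = C₂V₂/C₁ = 0.470 × 7510 / 5.64 = 626 μL = 0.626 mL.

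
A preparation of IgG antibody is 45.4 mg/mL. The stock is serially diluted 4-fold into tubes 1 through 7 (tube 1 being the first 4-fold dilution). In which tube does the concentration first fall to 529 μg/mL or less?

tube 4

Tube n has concentration 45.4 mg/mL / 4ⁿ.
Need 4ⁿ ≥ 45.4 mg/mL / 529 μg/mL = 85.8, so n ≥ 3.21.
First such tube: n = 4.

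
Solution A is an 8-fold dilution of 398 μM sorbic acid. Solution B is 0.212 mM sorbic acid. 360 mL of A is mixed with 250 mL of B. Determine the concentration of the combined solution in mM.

0.116 mM

C_A = 398 μM / 8 = 49.8 μM.
C_B = 0.212 mM = 212 μM.
C_mix = (C_A·V_A + C_B·V_B)/(V_A + V_B) = (49.8×360 + 212×250) / 610.0 = 116 μM = 0.116 mM.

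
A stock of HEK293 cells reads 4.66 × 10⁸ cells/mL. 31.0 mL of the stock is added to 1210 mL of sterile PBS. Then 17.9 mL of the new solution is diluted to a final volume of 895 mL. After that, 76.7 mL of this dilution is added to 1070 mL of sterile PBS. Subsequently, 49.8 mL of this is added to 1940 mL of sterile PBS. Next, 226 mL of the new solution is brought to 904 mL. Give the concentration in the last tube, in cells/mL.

Overall dilution factor = 40.03 × 50 × 14.95 × 39.96 × 4 = 4.78 × 10⁶.
4.66 × 10⁸ cells/mL / 4.78 × 10⁶ = 97.4 cells/mL.

97.4 cells/mL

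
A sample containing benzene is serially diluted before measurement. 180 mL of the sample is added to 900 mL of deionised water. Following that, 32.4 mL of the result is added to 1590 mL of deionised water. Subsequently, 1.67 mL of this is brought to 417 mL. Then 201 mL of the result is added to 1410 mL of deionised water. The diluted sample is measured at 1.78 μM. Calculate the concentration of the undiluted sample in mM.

Overall dilution factor = 6 × 50.07 × 249.7 × 8.015 = 6.01 × 10⁵.
Original = 1.78 μM × 6.01 × 10⁵ = 1.07 × 10⁶ μM = 1070 mM.

1070 mM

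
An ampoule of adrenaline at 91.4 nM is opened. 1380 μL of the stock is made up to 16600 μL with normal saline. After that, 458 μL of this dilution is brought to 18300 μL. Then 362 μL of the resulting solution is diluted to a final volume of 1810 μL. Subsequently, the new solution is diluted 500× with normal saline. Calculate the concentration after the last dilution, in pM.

0.0761 pM

Overall dilution factor = 12.03 × 39.96 × 5 × 500 = 1.20 × 10⁶.
91.4 nM / 1.20 × 10⁶ = 7.61 × 10⁻⁵ nM = 0.0761 pM.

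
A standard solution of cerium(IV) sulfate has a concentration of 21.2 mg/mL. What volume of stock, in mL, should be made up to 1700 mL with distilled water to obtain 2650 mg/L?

212 mL

2650 mg/L = 2.65 mg/mL.
V₁ = C₂V₂/C₁ = 2.65 × 1700 / 21.2 = 212 mL.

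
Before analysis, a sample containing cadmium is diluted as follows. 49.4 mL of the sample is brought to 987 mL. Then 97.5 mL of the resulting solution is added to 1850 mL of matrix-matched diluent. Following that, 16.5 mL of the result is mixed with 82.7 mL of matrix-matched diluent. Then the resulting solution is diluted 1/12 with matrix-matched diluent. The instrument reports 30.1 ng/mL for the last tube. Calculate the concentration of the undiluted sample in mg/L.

Overall dilution factor = 19.98 × 19.97 × 6.012 × 12 = 2.88 × 10⁴.
Original = 30.1 ng/mL × 2.88 × 10⁴ = 8.67 × 10⁵ ng/mL = 867 mg/L.

867 mg/L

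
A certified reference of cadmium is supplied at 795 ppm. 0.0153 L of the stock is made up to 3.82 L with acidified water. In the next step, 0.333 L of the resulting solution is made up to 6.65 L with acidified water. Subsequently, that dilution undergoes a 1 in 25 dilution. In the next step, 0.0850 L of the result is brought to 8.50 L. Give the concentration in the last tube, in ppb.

Overall dilution factor = 249.7 × 19.97 × 25 × 100 = 1.25 × 10⁷.
795 ppm / 1.25 × 10⁷ = 6.38 × 10⁻⁵ ppm = 0.0638 ppb.

0.0638 ppb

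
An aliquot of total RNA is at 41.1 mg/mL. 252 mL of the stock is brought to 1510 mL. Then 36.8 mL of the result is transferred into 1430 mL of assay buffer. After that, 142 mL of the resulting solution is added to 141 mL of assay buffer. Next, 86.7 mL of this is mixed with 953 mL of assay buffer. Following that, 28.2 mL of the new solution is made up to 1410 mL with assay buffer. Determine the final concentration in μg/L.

144 μg/L

Overall dilution factor = 5.992 × 39.86 × 1.993 × 11.99 × 50 = 2.85 × 10⁵.
41.1 mg/mL / 2.85 × 10⁵ = 1.44 × 10⁻⁴ mg/mL = 144 μg/L.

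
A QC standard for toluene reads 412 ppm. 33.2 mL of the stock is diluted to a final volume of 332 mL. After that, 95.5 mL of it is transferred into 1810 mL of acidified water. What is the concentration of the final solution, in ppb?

Overall dilution factor = 10 × 19.95 = 200.
412 ppm / 200 = 2.06 ppm = 2060 ppb.

2060 ppb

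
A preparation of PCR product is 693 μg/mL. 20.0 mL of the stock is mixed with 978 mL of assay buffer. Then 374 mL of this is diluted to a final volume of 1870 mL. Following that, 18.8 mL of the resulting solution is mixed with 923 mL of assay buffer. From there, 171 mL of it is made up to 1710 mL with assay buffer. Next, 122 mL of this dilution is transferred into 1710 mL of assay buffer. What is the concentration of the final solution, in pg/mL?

369 pg/mL

Overall dilution factor = 49.90 × 5 × 50.10 × 10 × 15.02 = 1.88 × 10⁶.
693 μg/mL / 1.88 × 10⁶ = 3.69 × 10⁻⁴ μg/mL = 369 pg/mL.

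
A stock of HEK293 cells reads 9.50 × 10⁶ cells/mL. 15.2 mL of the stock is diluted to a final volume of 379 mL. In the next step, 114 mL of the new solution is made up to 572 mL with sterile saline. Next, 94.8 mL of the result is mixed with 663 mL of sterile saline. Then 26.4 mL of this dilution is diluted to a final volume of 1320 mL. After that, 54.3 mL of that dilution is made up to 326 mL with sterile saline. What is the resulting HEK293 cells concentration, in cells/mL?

31.6 cells/mL

Overall dilution factor = 24.93 × 5.018 × 7.994 × 50 × 6.004 = 3.00 × 10⁵.
9.50 × 10⁶ cells/mL / 3.00 × 10⁵ = 31.6 cells/mL.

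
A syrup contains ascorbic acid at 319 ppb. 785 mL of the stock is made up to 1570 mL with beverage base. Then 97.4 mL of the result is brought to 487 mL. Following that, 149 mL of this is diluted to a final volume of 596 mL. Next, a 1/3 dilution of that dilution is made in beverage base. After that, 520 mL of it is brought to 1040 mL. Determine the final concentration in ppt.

Overall dilution factor = 2 × 5 × 4 × 3 × 2 = 240.
319 ppb / 240 = 1.33 ppb = 1330 ppt.

1330 ppt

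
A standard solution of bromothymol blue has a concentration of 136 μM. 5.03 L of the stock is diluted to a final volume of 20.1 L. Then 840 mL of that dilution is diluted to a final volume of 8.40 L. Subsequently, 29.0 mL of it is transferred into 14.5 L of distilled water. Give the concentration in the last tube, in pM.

6790 pM

Overall dilution factor = 3.996 × 10 × 501 = 2.00 × 10⁴.
136 μM / 2.00 × 10⁴ = 6.79 × 10⁻³ μM = 6790 pM.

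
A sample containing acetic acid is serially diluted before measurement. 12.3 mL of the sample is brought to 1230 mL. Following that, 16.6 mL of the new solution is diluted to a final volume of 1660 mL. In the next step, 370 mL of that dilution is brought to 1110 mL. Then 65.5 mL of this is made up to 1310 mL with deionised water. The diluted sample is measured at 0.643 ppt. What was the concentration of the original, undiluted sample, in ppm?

0.386 ppm

Overall dilution factor = 100 × 100 × 3 × 20 = 6.00 × 10⁵.
Original = 0.643 ppt × 6.00 × 10⁵ = 3.86 × 10⁵ ppt = 0.386 ppm.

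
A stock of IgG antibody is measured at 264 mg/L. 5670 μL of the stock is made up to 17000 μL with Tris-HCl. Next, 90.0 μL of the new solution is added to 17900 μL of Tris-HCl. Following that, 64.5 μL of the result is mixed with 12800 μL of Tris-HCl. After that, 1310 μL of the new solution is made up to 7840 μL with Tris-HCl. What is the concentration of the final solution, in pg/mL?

369 pg/mL

Overall dilution factor = 2.998 × 199.9 × 199.4 × 5.985 = 7.15 × 10⁵.
264 mg/L / 7.15 × 10⁵ = 3.69 × 10⁻⁴ mg/L = 369 pg/mL.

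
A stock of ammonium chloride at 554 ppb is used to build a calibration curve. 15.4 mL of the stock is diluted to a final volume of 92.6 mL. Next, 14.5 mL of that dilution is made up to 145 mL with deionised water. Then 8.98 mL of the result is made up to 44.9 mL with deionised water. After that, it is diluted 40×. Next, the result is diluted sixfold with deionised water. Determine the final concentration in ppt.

Overall dilution factor = 6.013 × 10 × 5 × 40 × 6 = 7.22 × 10⁴.
554 ppb / 7.22 × 10⁴ = 7.68 × 10⁻³ ppb = 7.68 ppt.

7.68 ppt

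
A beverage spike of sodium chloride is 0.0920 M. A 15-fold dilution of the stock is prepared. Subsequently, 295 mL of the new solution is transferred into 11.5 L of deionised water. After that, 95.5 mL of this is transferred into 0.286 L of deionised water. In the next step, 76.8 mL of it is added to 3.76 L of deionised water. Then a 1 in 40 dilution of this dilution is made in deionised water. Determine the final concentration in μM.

0.0192 μM

Overall dilution factor = 15 × 39.98 × 3.995 × 49.96 × 40 = 4.79 × 10⁶.
0.0920 M / 4.79 × 10⁶ = 1.92 × 10⁻⁸ M = 0.0192 μM.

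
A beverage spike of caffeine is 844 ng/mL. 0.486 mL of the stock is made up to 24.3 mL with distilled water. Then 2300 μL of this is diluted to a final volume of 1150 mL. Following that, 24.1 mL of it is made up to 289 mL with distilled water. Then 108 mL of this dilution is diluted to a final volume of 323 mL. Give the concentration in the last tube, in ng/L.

Overall dilution factor = 50 × 500 × 11.99 × 2.991 = 8.97 × 10⁵.
844 ng/mL / 8.97 × 10⁵ = 9.41 × 10⁻⁴ ng/mL = 0.941 ng/L.

0.941 ng/L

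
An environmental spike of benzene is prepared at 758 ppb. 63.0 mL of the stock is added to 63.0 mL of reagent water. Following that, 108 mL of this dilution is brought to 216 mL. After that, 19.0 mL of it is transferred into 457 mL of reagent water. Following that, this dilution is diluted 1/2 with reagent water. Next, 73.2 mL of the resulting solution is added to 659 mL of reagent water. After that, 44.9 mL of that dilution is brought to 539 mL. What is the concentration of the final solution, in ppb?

Overall dilution factor = 2 × 2 × 25.05 × 2 × 10.00 × 12.00 = 2.41 × 10⁴.
758 ppb / 2.41 × 10⁴ = 0.0315 ppb.

0.0315 ppb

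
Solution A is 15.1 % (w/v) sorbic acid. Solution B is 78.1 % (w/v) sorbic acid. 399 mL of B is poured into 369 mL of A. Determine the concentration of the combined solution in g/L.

C_mix = (C_A·V_A + C_B·V_B)/(V_A + V_B) = (15.1×369 + 78.1×399) / 768.0 = 47.8 % (w/v) = 478 g/L.

478 g/L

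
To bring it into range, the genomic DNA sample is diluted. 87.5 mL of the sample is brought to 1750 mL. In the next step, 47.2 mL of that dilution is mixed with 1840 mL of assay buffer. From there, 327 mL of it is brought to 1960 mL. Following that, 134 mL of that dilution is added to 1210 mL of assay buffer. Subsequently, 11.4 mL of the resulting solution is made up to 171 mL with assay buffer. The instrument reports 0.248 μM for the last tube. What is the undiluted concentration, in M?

Overall dilution factor = 20 × 39.98 × 5.994 × 10.03 × 15 = 7.21 × 10⁵.
Original = 0.248 μM × 7.21 × 10⁵ = 1.79 × 10⁵ μM = 0.179 M.

0.179 M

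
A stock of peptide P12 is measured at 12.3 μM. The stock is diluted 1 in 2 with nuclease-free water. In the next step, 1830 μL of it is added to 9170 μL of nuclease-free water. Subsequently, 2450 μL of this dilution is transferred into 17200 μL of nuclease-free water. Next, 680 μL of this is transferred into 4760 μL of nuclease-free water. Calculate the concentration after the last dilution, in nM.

Overall dilution factor = 2 × 6.011 × 8.020 × 8 = 771.
12.3 μM / 771 = 0.0159 μM = 15.9 nM.

15.9 nM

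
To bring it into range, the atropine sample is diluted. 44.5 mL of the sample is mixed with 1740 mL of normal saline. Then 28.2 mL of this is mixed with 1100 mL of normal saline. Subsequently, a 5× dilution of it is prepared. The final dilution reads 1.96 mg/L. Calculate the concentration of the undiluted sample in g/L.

Overall dilution factor = 40.10 × 40.01 × 5 = 8022.
Original = 1.96 mg/L × 8022 = 1.57 × 10⁴ mg/L = 15.7 g/L.

15.7 g/L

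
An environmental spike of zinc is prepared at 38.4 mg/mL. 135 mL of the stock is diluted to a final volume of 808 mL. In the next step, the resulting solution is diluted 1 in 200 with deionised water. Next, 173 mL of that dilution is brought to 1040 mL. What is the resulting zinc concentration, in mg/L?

5.34 mg/L

Overall dilution factor = 5.985 × 200 × 6.012 = 7196.
38.4 mg/mL / 7196 = 5.34 × 10⁻³ mg/mL = 5.34 mg/L.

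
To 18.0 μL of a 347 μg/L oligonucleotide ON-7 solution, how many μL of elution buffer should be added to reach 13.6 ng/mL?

441 μL

13.6 ng/mL = 13.6 μg/L.
V₂ = C₁V₁/C₂ = 347 × 18.0 / 13.6 = 459 μL.
Diluent to add = V₂ − V₁ = 459 − 18.0 = 441 μL.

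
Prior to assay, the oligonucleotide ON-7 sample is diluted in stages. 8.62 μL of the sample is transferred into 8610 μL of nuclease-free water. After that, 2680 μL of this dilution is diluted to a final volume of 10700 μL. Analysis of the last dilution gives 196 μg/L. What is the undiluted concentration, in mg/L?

782 mg/L

Overall dilution factor = 999.8 × 3.993 = 3992.
Original = 196 μg/L × 3992 = 7.82 × 10⁵ μg/L = 782 mg/L.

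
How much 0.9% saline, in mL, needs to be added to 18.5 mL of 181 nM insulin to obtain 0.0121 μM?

258 mL

0.0121 μM = 12.1 nM.
V₂ = C₁V₁/C₂ = 181 × 18.5 / 12.1 = 277 mL.
Diluent to add = V₂ − V₁ = 277 − 18.5 = 258 mL.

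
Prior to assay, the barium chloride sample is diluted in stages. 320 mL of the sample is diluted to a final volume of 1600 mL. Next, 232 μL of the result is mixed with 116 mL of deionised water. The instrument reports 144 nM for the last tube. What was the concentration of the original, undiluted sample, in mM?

0.361 mM

Overall dilution factor = 5 × 501 = 2505.
Original = 144 nM × 2505 = 3.61 × 10⁵ nM = 0.361 mM.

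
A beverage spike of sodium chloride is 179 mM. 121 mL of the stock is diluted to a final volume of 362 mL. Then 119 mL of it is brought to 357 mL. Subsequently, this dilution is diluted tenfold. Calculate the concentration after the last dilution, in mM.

Overall dilution factor = 2.992 × 3 × 10 = 89.8.
179 mM / 89.8 = 1.99 mM.

1.99 mM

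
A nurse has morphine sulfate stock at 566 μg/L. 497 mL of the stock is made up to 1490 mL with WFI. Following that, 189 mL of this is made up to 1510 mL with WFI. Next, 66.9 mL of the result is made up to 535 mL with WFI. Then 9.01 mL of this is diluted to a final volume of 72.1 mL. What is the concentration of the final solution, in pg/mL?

Overall dilution factor = 2.998 × 7.989 × 7.997 × 8.002 = 1533.
566 μg/L / 1533 = 0.369 μg/L = 369 pg/mL.

369 pg/mL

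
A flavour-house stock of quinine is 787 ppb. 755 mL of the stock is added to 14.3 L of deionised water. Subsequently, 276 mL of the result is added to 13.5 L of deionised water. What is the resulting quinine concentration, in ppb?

Overall dilution factor = 19.94 × 49.91 = 995.
787 ppb / 995 = 0.791 ppb.

0.791 ppb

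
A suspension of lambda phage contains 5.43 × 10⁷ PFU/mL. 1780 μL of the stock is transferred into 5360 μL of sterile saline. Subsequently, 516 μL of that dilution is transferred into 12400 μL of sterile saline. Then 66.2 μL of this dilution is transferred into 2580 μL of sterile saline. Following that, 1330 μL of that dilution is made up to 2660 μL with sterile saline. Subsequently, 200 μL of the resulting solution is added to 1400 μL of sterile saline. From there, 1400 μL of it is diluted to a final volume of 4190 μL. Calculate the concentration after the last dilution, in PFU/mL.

Overall dilution factor = 4.011 × 25.03 × 39.97 × 2 × 8 × 2.993 = 1.92 × 10⁵.
5.43 × 10⁷ PFU/mL / 1.92 × 10⁵ = 283 PFU/mL.

283 PFU/mL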